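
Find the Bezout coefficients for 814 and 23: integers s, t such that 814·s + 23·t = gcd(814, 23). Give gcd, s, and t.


Euclidean algorithm on (814, 23) — divide until remainder is 0:
  814 = 35 · 23 + 9
  23 = 2 · 9 + 5
  9 = 1 · 5 + 4
  5 = 1 · 4 + 1
  4 = 4 · 1 + 0
gcd(814, 23) = 1.
Track Bezout coefficients alongside the remainders: start with r₀ = 814 = a·1 + b·0 (s = 1, t = 0) and r₁ = 23 = a·0 + b·1 (s = 0, t = 1); each new remainder r_{k+1} = r_{k-1} − q_k·r_k inherits s_{k+1} = s_{k-1} − q_k·s_k, t_{k+1} = t_{k-1} − q_k·t_k, so r_k = a·s_k + b·t_k at every step:
  q = 35: r = 9, s = 1 − 35·0 = 1, t = 0 − 35·1 = -35  (check: 814·1 + 23·(-35) = 9)
  q = 2: r = 5, s = 0 − 2·1 = -2, t = 1 − 2·(-35) = 71  (check: 814·(-2) + 23·71 = 5)
  q = 1: r = 4, s = 1 − 1·(-2) = 3, t = -35 − 1·71 = -106  (check: 814·3 + 23·(-106) = 4)
  q = 1: r = 1, s = -2 − 1·3 = -5, t = 71 − 1·(-106) = 177  (check: 814·(-5) + 23·177 = 1)
The row with r = 1 (the gcd) gives the Bezout coefficients s = -5, t = 177.
Result: 814 · (-5) + 23 · (177) = 1.

gcd(814, 23) = 1; s = -5, t = 177 (check: 814·(-5) + 23·177 = 1).


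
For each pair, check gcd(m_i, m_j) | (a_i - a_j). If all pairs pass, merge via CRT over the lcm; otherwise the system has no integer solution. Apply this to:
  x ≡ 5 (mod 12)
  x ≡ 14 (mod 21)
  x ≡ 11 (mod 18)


Moduli 12, 21, 18 are not pairwise coprime, so CRT works modulo lcm(m_i) when all pairwise compatibility conditions hold.
Pairwise compatibility: gcd(m_i, m_j) must divide a_i - a_j for every pair.
Merge one congruence at a time:
  Start: x ≡ 5 (mod 12).
  Combine with x ≡ 14 (mod 21): gcd(12, 21) = 3; 14 - 5 = 9, which IS divisible by 3, so compatible.
    Write x = 5 + 12·t and substitute into x ≡ 14 (mod 21): 12·t ≡ 14 − 5 = 9 (mod 21).
    Divide the congruence (and modulus) by g = 3: 4·t ≡ 3 (mod 7).
    The inverse of 4 mod 7 is 2 (since 4·2 = 8 = 1·7 + 1), so t ≡ 2·3 = 6 ≡ 6 (mod 7).
    Then x = 5 + 12·6 = 77, valid modulo lcm(12, 21) = 84: x ≡ 77 (mod 84).
  Combine with x ≡ 11 (mod 18): gcd(84, 18) = 6; 11 - 77 = -66, which IS divisible by 6, so compatible.
    Write x = 77 + 84·t and substitute into x ≡ 11 (mod 18): 84·t ≡ 11 − 77 = -66 (mod 18).
    Divide the congruence (and modulus) by g = 6: 14·t ≡ -11 (mod 3).
    Reduce coefficients mod 3: 2·t ≡ 1 (mod 3).
    The inverse of 2 mod 3 is 2 (since 2·2 = 4 = 1·3 + 1), so t ≡ 2·1 = 2 ≡ 2 (mod 3).
    Then x = 77 + 84·2 = 245, valid modulo lcm(84, 18) = 252: x ≡ 245 (mod 252).
Verify: 245 mod 12 = 5, 245 mod 21 = 14, 245 mod 18 = 11.

x ≡ 245 (mod 252).


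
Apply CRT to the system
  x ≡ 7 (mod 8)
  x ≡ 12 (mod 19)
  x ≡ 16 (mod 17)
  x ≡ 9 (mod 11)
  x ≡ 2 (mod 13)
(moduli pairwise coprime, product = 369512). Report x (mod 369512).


Product of moduli M = 8 · 19 · 17 · 11 · 13 = 369512.
Merge one congruence at a time:
  Start: x ≡ 7 (mod 8).
  Combine with x ≡ 12 (mod 19); new modulus lcm = 152.
    Write x = 7 + 8·t and substitute into x ≡ 12 (mod 19): 8·t ≡ 12 − 7 = 5 (mod 19).
    The inverse of 8 mod 19 is 12 (since 8·12 = 96 = 5·19 + 1), so t ≡ 12·5 = 60 ≡ 3 (mod 19).
    Then x = 7 + 8·3 = 31, valid modulo lcm(8, 19) = 152: x ≡ 31 (mod 152).
  Combine with x ≡ 16 (mod 17); new modulus lcm = 2584.
    Write x = 31 + 152·t and substitute into x ≡ 16 (mod 17): 152·t ≡ 16 − 31 = -15 (mod 17).
    Reduce coefficients mod 17: 16·t ≡ 2 (mod 17).
    The inverse of 16 mod 17 is 16 (since 16·16 = 256 = 15·17 + 1), so t ≡ 16·2 = 32 ≡ 15 (mod 17).
    Then x = 31 + 152·15 = 2311, valid modulo lcm(152, 17) = 2584: x ≡ 2311 (mod 2584).
  Combine with x ≡ 9 (mod 11); new modulus lcm = 28424.
    Write x = 2311 + 2584·t and substitute into x ≡ 9 (mod 11): 2584·t ≡ 9 − 2311 = -2302 (mod 11).
    Reduce coefficients mod 11: 10·t ≡ 8 (mod 11).
    The inverse of 10 mod 11 is 10 (since 10·10 = 100 = 9·11 + 1), so t ≡ 10·8 = 80 ≡ 3 (mod 11).
    Then x = 2311 + 2584·3 = 10063, valid modulo lcm(2584, 11) = 28424: x ≡ 10063 (mod 28424).
  Combine with x ≡ 2 (mod 13); new modulus lcm = 369512.
    Write x = 10063 + 28424·t and substitute into x ≡ 2 (mod 13): 28424·t ≡ 2 − 10063 = -10061 (mod 13).
    Reduce coefficients mod 13: 6·t ≡ 1 (mod 13).
    The inverse of 6 mod 13 is 11 (since 6·11 = 66 = 5·13 + 1), so t ≡ 11·1 = 11 ≡ 11 (mod 13).
    Then x = 10063 + 28424·11 = 322727, valid modulo lcm(28424, 13) = 369512: x ≡ 322727 (mod 369512).
Verify against each original: 322727 mod 8 = 7, 322727 mod 19 = 12, 322727 mod 17 = 16, 322727 mod 11 = 9, 322727 mod 13 = 2.

x ≡ 322727 (mod 369512).


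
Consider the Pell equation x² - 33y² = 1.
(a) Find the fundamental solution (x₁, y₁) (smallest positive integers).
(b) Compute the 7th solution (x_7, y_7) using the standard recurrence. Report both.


Step 1: Find the fundamental solution (x₁, y₁) of x² - 33y² = 1.
  Expand √33 as a continued fraction. a₀ = ⌊√33⌋ = 5; iterate m_{k+1} = d_k·a_k − m_k, d_{k+1} = (33 − m_{k+1}²)/d_k, a_{k+1} = ⌊(a₀ + m_{k+1})/d_{k+1}⌋ (starting m₀ = 0, d₀ = 1), with convergents p_k = a_k·p_{k-1} + p_{k-2}, q_k = a_k·q_{k-1} + q_{k-2} (p₋₁ = 1, q₋₁ = 0):
  k = 0: a₀ = 5; p₀/q₀ = 5/1; p₀² − 33·q₀² = 25 − 33 = -8.
  k = 1: m = 5, d = 8, a = ⌊(5 + 5)/8⌋ = 1; p/q = (1·5 + 1)/(1·1 + 0) = 6/1; p² − 33·q² = 36 − 33 = 3.
  k = 2: m = 3, d = 3, a = ⌊(5 + 3)/3⌋ = 2; p/q = (2·6 + 5)/(2·1 + 1) = 17/3; p² − 33·q² = 289 − 297 = -8.
  k = 3: m = 3, d = 8, a = ⌊(5 + 3)/8⌋ = 1; p/q = (1·17 + 6)/(1·3 + 1) = 23/4; p² − 33·q² = 529 − 528 = 1.
  The first convergent with p² − 33·q² = 1 gives the fundamental solution (x₁, y₁) = (23, 4).
Step 2: Apply the recurrence (x_{n+1}, y_{n+1}) = (x₁x_n + 33y₁y_n, x₁y_n + y₁x_n) repeatedly.
  From (x_1, y_1) = (23, 4): x_2 = 23·23 + 33·4·4 = 1057; y_2 = 23·4 + 4·23 = 184.
  From (x_2, y_2) = (1057, 184): x_3 = 23·1057 + 33·4·184 = 48599; y_3 = 23·184 + 4·1057 = 8460.
  From (x_3, y_3) = (48599, 8460): x_4 = 23·48599 + 33·4·8460 = 2234497; y_4 = 23·8460 + 4·48599 = 388976.
  From (x_4, y_4) = (2234497, 388976): x_5 = 23·2234497 + 33·4·388976 = 102738263; y_5 = 23·388976 + 4·2234497 = 17884436.
  From (x_5, y_5) = (102738263, 17884436): x_6 = 23·102738263 + 33·4·17884436 = 4723725601; y_6 = 23·17884436 + 4·102738263 = 822295080.
  From (x_6, y_6) = (4723725601, 822295080): x_7 = 23·4723725601 + 33·4·822295080 = 217188639383; y_7 = 23·822295080 + 4·4723725601 = 37807689244.
Step 3: Verify x_7² - 33·y_7² = 47170905077038818620689 - 47170905077038818620688 = 1 (should be 1). ✓

(x_1, y_1) = (23, 4); (x_7, y_7) = (217188639383, 37807689244).


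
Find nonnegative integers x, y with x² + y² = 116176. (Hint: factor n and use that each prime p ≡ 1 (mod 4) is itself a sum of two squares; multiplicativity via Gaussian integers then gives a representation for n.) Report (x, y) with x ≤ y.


Step 1: Factor n = 116176 = 2^4 · 53 · 137.
Step 2: Check the mod-4 condition on each prime factor: 2 = 2 (special); 53 ≡ 1 (mod 4), exponent 1; 137 ≡ 1 (mod 4), exponent 1.
All primes ≡ 3 (mod 4) appear to even exponent (or don't appear), so by the two-squares theorem n IS expressible as a sum of two squares.
Step 3: Build a representation. Group n = k² · m with k = 4 and m = 53 · 137 = 7261 (a product of primes ≡ 1 (mod 4)); a representation of m scales to one of n via (k·x)² + (k·y)² = k²(x² + y²). Each prime p ≡ 1 (mod 4) is itself a sum of two squares; find a² by testing p − a² for a perfect square:
  53: 53 − 1² = 52, 53 − 2² = 49 = 7² ⇒ 53 = 2² + 7².
  137: 137 − 1² = 136, 137 − 2² = 133, 137 − 3² = 128, 137 − 4² = 121 = 11² ⇒ 137 = 4² + 11².
  Combine using the Brahmagupta–Fibonacci identity (a² + b²)(c² + d²) = (ac − bd)² + (ad + bc)² = (ac + bd)² + (ad − bc)²:
  53 · 137 = 7261: from (2² + 7²)(4² + 11²), take (2·4 − 7·11, 2·11 + 7·4) = (8 − 77, 22 + 28) = (-69, 50); dropping signs (only squares matter) gives (69, 50); check 69² + 50² = 4761 + 2500 = 7261 ✓.
  Scale by k = 4: (4·69, 4·50) = (276, 200).
Step 4: Order so x ≤ y and verify: 200² + 276² = 40000 + 76176 = 116176 = n. ✓

n = 116176 = 200² + 276² (one valid representation with x ≤ y).


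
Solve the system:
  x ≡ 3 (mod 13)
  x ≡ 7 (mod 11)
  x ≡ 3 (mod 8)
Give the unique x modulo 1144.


Moduli 13, 11, 8 are pairwise coprime; by CRT there is a unique solution modulo M = 13 · 11 · 8 = 1144.
Solve pairwise, accumulating the modulus:
  Start with x ≡ 3 (mod 13).
  Combine with x ≡ 7 (mod 11): since gcd(13, 11) = 1, we get a unique residue mod 143.
    Write x = 3 + 13·t and substitute into x ≡ 7 (mod 11): 13·t ≡ 7 − 3 = 4 (mod 11).
    Reduce coefficients mod 11: 2·t ≡ 4 (mod 11).
    The inverse of 2 mod 11 is 6 (since 2·6 = 12 = 1·11 + 1), so t ≡ 6·4 = 24 ≡ 2 (mod 11).
    Then x = 3 + 13·2 = 29, valid modulo lcm(13, 11) = 143: x ≡ 29 (mod 143).
  Combine with x ≡ 3 (mod 8): since gcd(143, 8) = 1, we get a unique residue mod 1144.
    Write x = 29 + 143·t and substitute into x ≡ 3 (mod 8): 143·t ≡ 3 − 29 = -26 (mod 8).
    Reduce coefficients mod 8: 7·t ≡ 6 (mod 8).
    The inverse of 7 mod 8 is 7 (since 7·7 = 49 = 6·8 + 1), so t ≡ 7·6 = 42 ≡ 2 (mod 8).
    Then x = 29 + 143·2 = 315, valid modulo lcm(143, 8) = 1144: x ≡ 315 (mod 1144).
Verify: 315 mod 13 = 3 ✓, 315 mod 11 = 7 ✓, 315 mod 8 = 3 ✓.

x ≡ 315 (mod 1144).


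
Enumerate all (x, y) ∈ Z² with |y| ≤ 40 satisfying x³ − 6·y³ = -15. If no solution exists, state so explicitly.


The equation is x³ - 6y³ = -15. For fixed y, x³ = 6·y³ − 15, so a solution requires the RHS to be a perfect cube.
Strategy: iterate y from -40 to 40, compute RHS = 6·y³ − 15, and check whether it is a (positive or negative) perfect cube.
Check small values of y:
  y = 0: RHS = -15 is not a perfect cube.
  y = 1: RHS = -9 is not a perfect cube.
  y = -1: RHS = -21 is not a perfect cube.
  y = 2: RHS = 33 is not a perfect cube.
  y = -2: RHS = -63 is not a perfect cube.
  y = 3: RHS = 147 is not a perfect cube.
  y = -3: RHS = -177 is not a perfect cube.
Continuing the search up to |y| = 40 finds no solutions either.
No (x, y) in the scanned range satisfies the equation.

No integer solutions with |y| ≤ 40.


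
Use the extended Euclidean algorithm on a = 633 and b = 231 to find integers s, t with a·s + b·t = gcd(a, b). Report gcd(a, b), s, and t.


Euclidean algorithm on (633, 231) — divide until remainder is 0:
  633 = 2 · 231 + 171
  231 = 1 · 171 + 60
  171 = 2 · 60 + 51
  60 = 1 · 51 + 9
  51 = 5 · 9 + 6
  9 = 1 · 6 + 3
  6 = 2 · 3 + 0
gcd(633, 231) = 3.
Track Bezout coefficients alongside the remainders: start with r₀ = 633 = a·1 + b·0 (s = 1, t = 0) and r₁ = 231 = a·0 + b·1 (s = 0, t = 1); each new remainder r_{k+1} = r_{k-1} − q_k·r_k inherits s_{k+1} = s_{k-1} − q_k·s_k, t_{k+1} = t_{k-1} − q_k·t_k, so r_k = a·s_k + b·t_k at every step:
  q = 2: r = 171, s = 1 − 2·0 = 1, t = 0 − 2·1 = -2  (check: 633·1 + 231·(-2) = 171)
  q = 1: r = 60, s = 0 − 1·1 = -1, t = 1 − 1·(-2) = 3  (check: 633·(-1) + 231·3 = 60)
  q = 2: r = 51, s = 1 − 2·(-1) = 3, t = -2 − 2·3 = -8  (check: 633·3 + 231·(-8) = 51)
  q = 1: r = 9, s = -1 − 1·3 = -4, t = 3 − 1·(-8) = 11  (check: 633·(-4) + 231·11 = 9)
  q = 5: r = 6, s = 3 − 5·(-4) = 23, t = -8 − 5·11 = -63  (check: 633·23 + 231·(-63) = 6)
  q = 1: r = 3, s = -4 − 1·23 = -27, t = 11 − 1·(-63) = 74  (check: 633·(-27) + 231·74 = 3)
The row with r = 3 (the gcd) gives the Bezout coefficients s = -27, t = 74.
Result: 633 · (-27) + 231 · (74) = 3.

gcd(633, 231) = 3; s = -27, t = 74 (check: 633·(-27) + 231·74 = 3).


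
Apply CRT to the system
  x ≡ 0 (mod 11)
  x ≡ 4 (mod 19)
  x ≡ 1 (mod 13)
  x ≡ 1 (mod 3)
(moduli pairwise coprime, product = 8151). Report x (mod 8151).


Product of moduli M = 11 · 19 · 13 · 3 = 8151.
Merge one congruence at a time:
  Start: x ≡ 0 (mod 11).
  Combine with x ≡ 4 (mod 19); new modulus lcm = 209.
    Write x = 0 + 11·t and substitute into x ≡ 4 (mod 19): 11·t ≡ 4 − 0 = 4 (mod 19).
    The inverse of 11 mod 19 is 7 (since 11·7 = 77 = 4·19 + 1), so t ≡ 7·4 = 28 ≡ 9 (mod 19).
    Then x = 0 + 11·9 = 99, valid modulo lcm(11, 19) = 209: x ≡ 99 (mod 209).
  Combine with x ≡ 1 (mod 13); new modulus lcm = 2717.
    Write x = 99 + 209·t and substitute into x ≡ 1 (mod 13): 209·t ≡ 1 − 99 = -98 (mod 13).
    Reduce coefficients mod 13: 1·t ≡ 6 (mod 13).
    So t ≡ 6 (mod 13).
    Then x = 99 + 209·6 = 1353, valid modulo lcm(209, 13) = 2717: x ≡ 1353 (mod 2717).
  Combine with x ≡ 1 (mod 3); new modulus lcm = 8151.
    Write x = 1353 + 2717·t and substitute into x ≡ 1 (mod 3): 2717·t ≡ 1 − 1353 = -1352 (mod 3).
    Reduce coefficients mod 3: 2·t ≡ 1 (mod 3).
    The inverse of 2 mod 3 is 2 (since 2·2 = 4 = 1·3 + 1), so t ≡ 2·1 = 2 ≡ 2 (mod 3).
    Then x = 1353 + 2717·2 = 6787, valid modulo lcm(2717, 3) = 8151: x ≡ 6787 (mod 8151).
Verify against each original: 6787 mod 11 = 0, 6787 mod 19 = 4, 6787 mod 13 = 1, 6787 mod 3 = 1.

x ≡ 6787 (mod 8151).


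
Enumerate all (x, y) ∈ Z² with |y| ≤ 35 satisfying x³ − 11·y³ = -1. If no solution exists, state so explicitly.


The equation is x³ - 11y³ = -1. For fixed y, x³ = 11·y³ − 1, so a solution requires the RHS to be a perfect cube.
Strategy: iterate y from -35 to 35, compute RHS = 11·y³ − 1, and check whether it is a (positive or negative) perfect cube.
Check small values of y:
  y = 0: RHS = -1 = (-1)³ ⇒ x = -1 works.
  y = 1: RHS = 10 is not a perfect cube.
  y = -1: RHS = -12 is not a perfect cube.
  y = 2: RHS = 87 is not a perfect cube.
  y = -2: RHS = -89 is not a perfect cube.
  y = 3: RHS = 296 is not a perfect cube.
  y = -3: RHS = -298 is not a perfect cube.
Continuing the search up to |y| = 35 finds no further solutions beyond those listed.
Collected solutions: (-1, 0).

Solutions (with |y| ≤ 35): (-1, 0).


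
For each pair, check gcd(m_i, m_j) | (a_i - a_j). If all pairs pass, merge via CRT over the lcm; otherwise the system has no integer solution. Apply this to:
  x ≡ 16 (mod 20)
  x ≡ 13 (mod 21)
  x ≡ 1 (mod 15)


Moduli 20, 21, 15 are not pairwise coprime, so CRT works modulo lcm(m_i) when all pairwise compatibility conditions hold.
Pairwise compatibility: gcd(m_i, m_j) must divide a_i - a_j for every pair.
Merge one congruence at a time:
  Start: x ≡ 16 (mod 20).
  Combine with x ≡ 13 (mod 21): gcd(20, 21) = 1; 13 - 16 = -3, which IS divisible by 1, so compatible.
    Write x = 16 + 20·t and substitute into x ≡ 13 (mod 21): 20·t ≡ 13 − 16 = -3 (mod 21).
    Reduce coefficients mod 21: 20·t ≡ 18 (mod 21).
    The inverse of 20 mod 21 is 20 (since 20·20 = 400 = 19·21 + 1), so t ≡ 20·18 = 360 ≡ 3 (mod 21).
    Then x = 16 + 20·3 = 76, valid modulo lcm(20, 21) = 420: x ≡ 76 (mod 420).
  Combine with x ≡ 1 (mod 15): gcd(420, 15) = 15; 1 - 76 = -75, which IS divisible by 15, so compatible.
    Write x = 76 + 420·t and substitute into x ≡ 1 (mod 15): 420·t ≡ 1 − 76 = -75 (mod 15).
    Divide the congruence (and modulus) by g = 15: 28·t ≡ -5 (mod 1).
    Modulo 1 every t works; take t = 0.
    Then x = 76 + 420·0 = 76, valid modulo lcm(420, 15) = 420: x ≡ 76 (mod 420).
Verify: 76 mod 20 = 16, 76 mod 21 = 13, 76 mod 15 = 1.

x ≡ 76 (mod 420).


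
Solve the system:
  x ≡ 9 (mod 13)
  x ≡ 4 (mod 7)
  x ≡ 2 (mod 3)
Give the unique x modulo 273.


Moduli 13, 7, 3 are pairwise coprime; by CRT there is a unique solution modulo M = 13 · 7 · 3 = 273.
Solve pairwise, accumulating the modulus:
  Start with x ≡ 9 (mod 13).
  Combine with x ≡ 4 (mod 7): since gcd(13, 7) = 1, we get a unique residue mod 91.
    Write x = 9 + 13·t and substitute into x ≡ 4 (mod 7): 13·t ≡ 4 − 9 = -5 (mod 7).
    Reduce coefficients mod 7: 6·t ≡ 2 (mod 7).
    The inverse of 6 mod 7 is 6 (since 6·6 = 36 = 5·7 + 1), so t ≡ 6·2 = 12 ≡ 5 (mod 7).
    Then x = 9 + 13·5 = 74, valid modulo lcm(13, 7) = 91: x ≡ 74 (mod 91).
  Combine with x ≡ 2 (mod 3): since gcd(91, 3) = 1, we get a unique residue mod 273.
    Write x = 74 + 91·t and substitute into x ≡ 2 (mod 3): 91·t ≡ 2 − 74 = -72 (mod 3).
    Reduce coefficients mod 3: 1·t ≡ 0 (mod 3).
    So t ≡ 0 (mod 3).
    Then x = 74 + 91·0 = 74, valid modulo lcm(91, 3) = 273: x ≡ 74 (mod 273).
Verify: 74 mod 13 = 9 ✓, 74 mod 7 = 4 ✓, 74 mod 3 = 2 ✓.

x ≡ 74 (mod 273).


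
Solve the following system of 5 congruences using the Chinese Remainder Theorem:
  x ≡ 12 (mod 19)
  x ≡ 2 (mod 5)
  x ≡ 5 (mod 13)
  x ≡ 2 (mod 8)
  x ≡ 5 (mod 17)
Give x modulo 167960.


Product of moduli M = 19 · 5 · 13 · 8 · 17 = 167960.
Merge one congruence at a time:
  Start: x ≡ 12 (mod 19).
  Combine with x ≡ 2 (mod 5); new modulus lcm = 95.
    Write x = 12 + 19·t and substitute into x ≡ 2 (mod 5): 19·t ≡ 2 − 12 = -10 (mod 5).
    Reduce coefficients mod 5: 4·t ≡ 0 (mod 5).
    The inverse of 4 mod 5 is 4 (since 4·4 = 16 = 3·5 + 1), so t ≡ 4·0 = 0 ≡ 0 (mod 5).
    Then x = 12 + 19·0 = 12, valid modulo lcm(19, 5) = 95: x ≡ 12 (mod 95).
  Combine with x ≡ 5 (mod 13); new modulus lcm = 1235.
    Write x = 12 + 95·t and substitute into x ≡ 5 (mod 13): 95·t ≡ 5 − 12 = -7 (mod 13).
    Reduce coefficients mod 13: 4·t ≡ 6 (mod 13).
    The inverse of 4 mod 13 is 10 (since 4·10 = 40 = 3·13 + 1), so t ≡ 10·6 = 60 ≡ 8 (mod 13).
    Then x = 12 + 95·8 = 772, valid modulo lcm(95, 13) = 1235: x ≡ 772 (mod 1235).
  Combine with x ≡ 2 (mod 8); new modulus lcm = 9880.
    Write x = 772 + 1235·t and substitute into x ≡ 2 (mod 8): 1235·t ≡ 2 − 772 = -770 (mod 8).
    Reduce coefficients mod 8: 3·t ≡ 6 (mod 8).
    The inverse of 3 mod 8 is 3 (since 3·3 = 9 = 1·8 + 1), so t ≡ 3·6 = 18 ≡ 2 (mod 8).
    Then x = 772 + 1235·2 = 3242, valid modulo lcm(1235, 8) = 9880: x ≡ 3242 (mod 9880).
  Combine with x ≡ 5 (mod 17); new modulus lcm = 167960.
    Write x = 3242 + 9880·t and substitute into x ≡ 5 (mod 17): 9880·t ≡ 5 − 3242 = -3237 (mod 17).
    Reduce coefficients mod 17: 3·t ≡ 10 (mod 17).
    The inverse of 3 mod 17 is 6 (since 3·6 = 18 = 1·17 + 1), so t ≡ 6·10 = 60 ≡ 9 (mod 17).
    Then x = 3242 + 9880·9 = 92162, valid modulo lcm(9880, 17) = 167960: x ≡ 92162 (mod 167960).
Verify against each original: 92162 mod 19 = 12, 92162 mod 5 = 2, 92162 mod 13 = 5, 92162 mod 8 = 2, 92162 mod 17 = 5.

x ≡ 92162 (mod 167960).


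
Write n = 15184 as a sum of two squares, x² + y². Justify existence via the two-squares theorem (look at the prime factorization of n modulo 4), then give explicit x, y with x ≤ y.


Step 1: Factor n = 15184 = 2^4 · 13 · 73.
Step 2: Check the mod-4 condition on each prime factor: 2 = 2 (special); 13 ≡ 1 (mod 4), exponent 1; 73 ≡ 1 (mod 4), exponent 1.
All primes ≡ 3 (mod 4) appear to even exponent (or don't appear), so by the two-squares theorem n IS expressible as a sum of two squares.
Step 3: Build a representation. Group n = k² · m with k = 4 and m = 13 · 73 = 949 (a product of primes ≡ 1 (mod 4)); a representation of m scales to one of n via (k·x)² + (k·y)² = k²(x² + y²). Each prime p ≡ 1 (mod 4) is itself a sum of two squares; find a² by testing p − a² for a perfect square:
  13: 13 − 1² = 12, 13 − 2² = 9 = 3² ⇒ 13 = 2² + 3².
  73: 73 − 1² = 72, 73 − 2² = 69, 73 − 3² = 64 = 8² ⇒ 73 = 3² + 8².
  Combine using the Brahmagupta–Fibonacci identity (a² + b²)(c² + d²) = (ac − bd)² + (ad + bc)² = (ac + bd)² + (ad − bc)²:
  13 · 73 = 949: from (2² + 3²)(3² + 8²), take (2·3 − 3·8, 2·8 + 3·3) = (6 − 24, 16 + 9) = (-18, 25); dropping signs (only squares matter) gives (18, 25); check 18² + 25² = 324 + 625 = 949 ✓.
  Scale by k = 4: (4·18, 4·25) = (72, 100).
Step 4: Order so x ≤ y and verify: 72² + 100² = 5184 + 10000 = 15184 = n. ✓

n = 15184 = 72² + 100² (one valid representation with x ≤ y).


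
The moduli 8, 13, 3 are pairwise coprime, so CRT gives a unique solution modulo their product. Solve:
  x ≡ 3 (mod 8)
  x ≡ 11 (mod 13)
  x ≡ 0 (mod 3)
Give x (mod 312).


Moduli 8, 13, 3 are pairwise coprime; by CRT there is a unique solution modulo M = 8 · 13 · 3 = 312.
Solve pairwise, accumulating the modulus:
  Start with x ≡ 3 (mod 8).
  Combine with x ≡ 11 (mod 13): since gcd(8, 13) = 1, we get a unique residue mod 104.
    Write x = 3 + 8·t and substitute into x ≡ 11 (mod 13): 8·t ≡ 11 − 3 = 8 (mod 13).
    The inverse of 8 mod 13 is 5 (since 8·5 = 40 = 3·13 + 1), so t ≡ 5·8 = 40 ≡ 1 (mod 13).
    Then x = 3 + 8·1 = 11, valid modulo lcm(8, 13) = 104: x ≡ 11 (mod 104).
  Combine with x ≡ 0 (mod 3): since gcd(104, 3) = 1, we get a unique residue mod 312.
    Write x = 11 + 104·t and substitute into x ≡ 0 (mod 3): 104·t ≡ 0 − 11 = -11 (mod 3).
    Reduce coefficients mod 3: 2·t ≡ 1 (mod 3).
    The inverse of 2 mod 3 is 2 (since 2·2 = 4 = 1·3 + 1), so t ≡ 2·1 = 2 ≡ 2 (mod 3).
    Then x = 11 + 104·2 = 219, valid modulo lcm(104, 3) = 312: x ≡ 219 (mod 312).
Verify: 219 mod 8 = 3 ✓, 219 mod 13 = 11 ✓, 219 mod 3 = 0 ✓.

x ≡ 219 (mod 312).


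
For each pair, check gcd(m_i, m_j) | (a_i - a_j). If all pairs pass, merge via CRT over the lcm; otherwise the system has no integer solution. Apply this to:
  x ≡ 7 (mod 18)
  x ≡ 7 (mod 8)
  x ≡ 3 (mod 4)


Moduli 18, 8, 4 are not pairwise coprime, so CRT works modulo lcm(m_i) when all pairwise compatibility conditions hold.
Pairwise compatibility: gcd(m_i, m_j) must divide a_i - a_j for every pair.
Merge one congruence at a time:
  Start: x ≡ 7 (mod 18).
  Combine with x ≡ 7 (mod 8): gcd(18, 8) = 2; 7 - 7 = 0, which IS divisible by 2, so compatible.
    Write x = 7 + 18·t and substitute into x ≡ 7 (mod 8): 18·t ≡ 7 − 7 = 0 (mod 8).
    Divide the congruence (and modulus) by g = 2: 9·t ≡ 0 (mod 4).
    Reduce coefficients mod 4: 1·t ≡ 0 (mod 4).
    So t ≡ 0 (mod 4).
    Then x = 7 + 18·0 = 7, valid modulo lcm(18, 8) = 72: x ≡ 7 (mod 72).
  Combine with x ≡ 3 (mod 4): gcd(72, 4) = 4; 3 - 7 = -4, which IS divisible by 4, so compatible.
    Write x = 7 + 72·t and substitute into x ≡ 3 (mod 4): 72·t ≡ 3 − 7 = -4 (mod 4).
    Divide the congruence (and modulus) by g = 4: 18·t ≡ -1 (mod 1).
    Modulo 1 every t works; take t = 0.
    Then x = 7 + 72·0 = 7, valid modulo lcm(72, 4) = 72: x ≡ 7 (mod 72).
Verify: 7 mod 18 = 7, 7 mod 8 = 7, 7 mod 4 = 3.

x ≡ 7 (mod 72).


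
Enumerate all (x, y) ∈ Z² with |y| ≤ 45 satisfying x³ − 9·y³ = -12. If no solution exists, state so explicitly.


The equation is x³ - 9y³ = -12. For fixed y, x³ = 9·y³ − 12, so a solution requires the RHS to be a perfect cube.
Strategy: iterate y from -45 to 45, compute RHS = 9·y³ − 12, and check whether it is a (positive or negative) perfect cube.
Check small values of y:
  y = 0: RHS = -12 is not a perfect cube.
  y = 1: RHS = -3 is not a perfect cube.
  y = -1: RHS = -21 is not a perfect cube.
  y = 2: RHS = 60 is not a perfect cube.
  y = -2: RHS = -84 is not a perfect cube.
  y = 3: RHS = 231 is not a perfect cube.
  y = -3: RHS = -255 is not a perfect cube.
Continuing the search up to |y| = 45 finds no solutions either.
No (x, y) in the scanned range satisfies the equation.

No integer solutions with |y| ≤ 45.


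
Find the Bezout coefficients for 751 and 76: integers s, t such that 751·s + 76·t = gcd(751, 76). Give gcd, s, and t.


Euclidean algorithm on (751, 76) — divide until remainder is 0:
  751 = 9 · 76 + 67
  76 = 1 · 67 + 9
  67 = 7 · 9 + 4
  9 = 2 · 4 + 1
  4 = 4 · 1 + 0
gcd(751, 76) = 1.
Track Bezout coefficients alongside the remainders: start with r₀ = 751 = a·1 + b·0 (s = 1, t = 0) and r₁ = 76 = a·0 + b·1 (s = 0, t = 1); each new remainder r_{k+1} = r_{k-1} − q_k·r_k inherits s_{k+1} = s_{k-1} − q_k·s_k, t_{k+1} = t_{k-1} − q_k·t_k, so r_k = a·s_k + b·t_k at every step:
  q = 9: r = 67, s = 1 − 9·0 = 1, t = 0 − 9·1 = -9  (check: 751·1 + 76·(-9) = 67)
  q = 1: r = 9, s = 0 − 1·1 = -1, t = 1 − 1·(-9) = 10  (check: 751·(-1) + 76·10 = 9)
  q = 7: r = 4, s = 1 − 7·(-1) = 8, t = -9 − 7·10 = -79  (check: 751·8 + 76·(-79) = 4)
  q = 2: r = 1, s = -1 − 2·8 = -17, t = 10 − 2·(-79) = 168  (check: 751·(-17) + 76·168 = 1)
The row with r = 1 (the gcd) gives the Bezout coefficients s = -17, t = 168.
Result: 751 · (-17) + 76 · (168) = 1.

gcd(751, 76) = 1; s = -17, t = 168 (check: 751·(-17) + 76·168 = 1).


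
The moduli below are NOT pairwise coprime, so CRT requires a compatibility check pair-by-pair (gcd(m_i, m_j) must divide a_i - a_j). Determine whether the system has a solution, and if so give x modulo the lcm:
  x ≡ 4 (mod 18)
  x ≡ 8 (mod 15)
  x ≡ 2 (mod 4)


Moduli 18, 15, 4 are not pairwise coprime, so CRT works modulo lcm(m_i) when all pairwise compatibility conditions hold.
Pairwise compatibility: gcd(m_i, m_j) must divide a_i - a_j for every pair.
Merge one congruence at a time:
  Start: x ≡ 4 (mod 18).
  Combine with x ≡ 8 (mod 15): gcd(18, 15) = 3, and 8 - 4 = 4 is NOT divisible by 3.
    ⇒ system is inconsistent (no integer solution).

No solution (the system is inconsistent).


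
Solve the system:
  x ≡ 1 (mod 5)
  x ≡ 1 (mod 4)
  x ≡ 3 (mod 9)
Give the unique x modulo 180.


Moduli 5, 4, 9 are pairwise coprime; by CRT there is a unique solution modulo M = 5 · 4 · 9 = 180.
Solve pairwise, accumulating the modulus:
  Start with x ≡ 1 (mod 5).
  Combine with x ≡ 1 (mod 4): since gcd(5, 4) = 1, we get a unique residue mod 20.
    Write x = 1 + 5·t and substitute into x ≡ 1 (mod 4): 5·t ≡ 1 − 1 = 0 (mod 4).
    Reduce coefficients mod 4: 1·t ≡ 0 (mod 4).
    So t ≡ 0 (mod 4).
    Then x = 1 + 5·0 = 1, valid modulo lcm(5, 4) = 20: x ≡ 1 (mod 20).
  Combine with x ≡ 3 (mod 9): since gcd(20, 9) = 1, we get a unique residue mod 180.
    Write x = 1 + 20·t and substitute into x ≡ 3 (mod 9): 20·t ≡ 3 − 1 = 2 (mod 9).
    Reduce coefficients mod 9: 2·t ≡ 2 (mod 9).
    The inverse of 2 mod 9 is 5 (since 2·5 = 10 = 1·9 + 1), so t ≡ 5·2 = 10 ≡ 1 (mod 9).
    Then x = 1 + 20·1 = 21, valid modulo lcm(20, 9) = 180: x ≡ 21 (mod 180).
Verify: 21 mod 5 = 1 ✓, 21 mod 4 = 1 ✓, 21 mod 9 = 3 ✓.

x ≡ 21 (mod 180).


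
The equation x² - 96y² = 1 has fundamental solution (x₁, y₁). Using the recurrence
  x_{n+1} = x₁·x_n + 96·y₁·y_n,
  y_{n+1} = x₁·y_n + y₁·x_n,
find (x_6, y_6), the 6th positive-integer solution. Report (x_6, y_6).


Step 1: Find the fundamental solution (x₁, y₁) of x² - 96y² = 1.
  Expand √96 as a continued fraction. a₀ = ⌊√96⌋ = 9; iterate m_{k+1} = d_k·a_k − m_k, d_{k+1} = (96 − m_{k+1}²)/d_k, a_{k+1} = ⌊(a₀ + m_{k+1})/d_{k+1}⌋ (starting m₀ = 0, d₀ = 1), with convergents p_k = a_k·p_{k-1} + p_{k-2}, q_k = a_k·q_{k-1} + q_{k-2} (p₋₁ = 1, q₋₁ = 0):
  k = 0: a₀ = 9; p₀/q₀ = 9/1; p₀² − 96·q₀² = 81 − 96 = -15.
  k = 1: m = 9, d = 15, a = ⌊(9 + 9)/15⌋ = 1; p/q = (1·9 + 1)/(1·1 + 0) = 10/1; p² − 96·q² = 100 − 96 = 4.
  k = 2: m = 6, d = 4, a = ⌊(9 + 6)/4⌋ = 3; p/q = (3·10 + 9)/(3·1 + 1) = 39/4; p² − 96·q² = 1521 − 1536 = -15.
  k = 3: m = 6, d = 15, a = ⌊(9 + 6)/15⌋ = 1; p/q = (1·39 + 10)/(1·4 + 1) = 49/5; p² − 96·q² = 2401 − 2400 = 1.
  The first convergent with p² − 96·q² = 1 gives the fundamental solution (x₁, y₁) = (49, 5).
Step 2: Apply the recurrence (x_{n+1}, y_{n+1}) = (x₁x_n + 96y₁y_n, x₁y_n + y₁x_n) repeatedly.
  From (x_1, y_1) = (49, 5): x_2 = 49·49 + 96·5·5 = 4801; y_2 = 49·5 + 5·49 = 490.
  From (x_2, y_2) = (4801, 490): x_3 = 49·4801 + 96·5·490 = 470449; y_3 = 49·490 + 5·4801 = 48015.
  From (x_3, y_3) = (470449, 48015): x_4 = 49·470449 + 96·5·48015 = 46099201; y_4 = 49·48015 + 5·470449 = 4704980.
  From (x_4, y_4) = (46099201, 4704980): x_5 = 49·46099201 + 96·5·4704980 = 4517251249; y_5 = 49·4704980 + 5·46099201 = 461040025.
  From (x_5, y_5) = (4517251249, 461040025): x_6 = 49·4517251249 + 96·5·461040025 = 442644523201; y_6 = 49·461040025 + 5·4517251249 = 45177217470.
Step 3: Verify x_6² - 96·y_6² = 195934173919840627286401 - 195934173919840627286400 = 1 (should be 1). ✓

(x_1, y_1) = (49, 5); (x_6, y_6) = (442644523201, 45177217470).


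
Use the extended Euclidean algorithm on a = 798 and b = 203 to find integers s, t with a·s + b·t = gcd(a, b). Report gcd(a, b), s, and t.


Euclidean algorithm on (798, 203) — divide until remainder is 0:
  798 = 3 · 203 + 189
  203 = 1 · 189 + 14
  189 = 13 · 14 + 7
  14 = 2 · 7 + 0
gcd(798, 203) = 7.
Track Bezout coefficients alongside the remainders: start with r₀ = 798 = a·1 + b·0 (s = 1, t = 0) and r₁ = 203 = a·0 + b·1 (s = 0, t = 1); each new remainder r_{k+1} = r_{k-1} − q_k·r_k inherits s_{k+1} = s_{k-1} − q_k·s_k, t_{k+1} = t_{k-1} − q_k·t_k, so r_k = a·s_k + b·t_k at every step:
  q = 3: r = 189, s = 1 − 3·0 = 1, t = 0 − 3·1 = -3  (check: 798·1 + 203·(-3) = 189)
  q = 1: r = 14, s = 0 − 1·1 = -1, t = 1 − 1·(-3) = 4  (check: 798·(-1) + 203·4 = 14)
  q = 13: r = 7, s = 1 − 13·(-1) = 14, t = -3 − 13·4 = -55  (check: 798·14 + 203·(-55) = 7)
The row with r = 7 (the gcd) gives the Bezout coefficients s = 14, t = -55.
Result: 798 · (14) + 203 · (-55) = 7.

gcd(798, 203) = 7; s = 14, t = -55 (check: 798·14 + 203·(-55) = 7).


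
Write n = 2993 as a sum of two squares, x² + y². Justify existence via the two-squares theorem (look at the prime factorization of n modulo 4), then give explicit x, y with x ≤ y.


Step 1: Factor n = 2993 = 41 · 73.
Step 2: Check the mod-4 condition on each prime factor: 41 ≡ 1 (mod 4), exponent 1; 73 ≡ 1 (mod 4), exponent 1.
All primes ≡ 3 (mod 4) appear to even exponent (or don't appear), so by the two-squares theorem n IS expressible as a sum of two squares.
Step 3: Build a representation. Here n = 41 · 73 is a product of primes ≡ 1 (mod 4). Each prime p ≡ 1 (mod 4) is itself a sum of two squares; find a² by testing p − a² for a perfect square:
  41: 41 − 1² = 40, 41 − 2² = 37, 41 − 3² = 32, 41 − 4² = 25 = 5² ⇒ 41 = 4² + 5².
  73: 73 − 1² = 72, 73 − 2² = 69, 73 − 3² = 64 = 8² ⇒ 73 = 3² + 8².
  Combine using the Brahmagupta–Fibonacci identity (a² + b²)(c² + d²) = (ac − bd)² + (ad + bc)² = (ac + bd)² + (ad − bc)²:
  41 · 73 = 2993: from (4² + 5²)(3² + 8²), take (4·3 − 5·8, 4·8 + 5·3) = (12 − 40, 32 + 15) = (-28, 47); dropping signs (only squares matter) gives (28, 47); check 28² + 47² = 784 + 2209 = 2993 ✓.
Step 4: Order so x ≤ y and verify: 28² + 47² = 784 + 2209 = 2993 = n. ✓

n = 2993 = 28² + 47² (one valid representation with x ≤ y).


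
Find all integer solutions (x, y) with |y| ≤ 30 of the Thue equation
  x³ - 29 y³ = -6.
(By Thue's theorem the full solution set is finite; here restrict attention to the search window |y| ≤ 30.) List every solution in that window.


The equation is x³ - 29y³ = -6. For fixed y, x³ = 29·y³ − 6, so a solution requires the RHS to be a perfect cube.
Strategy: iterate y from -30 to 30, compute RHS = 29·y³ − 6, and check whether it is a (positive or negative) perfect cube.
Check small values of y:
  y = 0: RHS = -6 is not a perfect cube.
  y = 1: RHS = 23 is not a perfect cube.
  y = -1: RHS = -35 is not a perfect cube.
  y = 2: RHS = 226 is not a perfect cube.
  y = -2: RHS = -238 is not a perfect cube.
  y = 3: RHS = 777 is not a perfect cube.
  y = -3: RHS = -789 is not a perfect cube.
Continuing the search up to |y| = 30 finds no solutions either.
No (x, y) in the scanned range satisfies the equation.

No integer solutions with |y| ≤ 30.


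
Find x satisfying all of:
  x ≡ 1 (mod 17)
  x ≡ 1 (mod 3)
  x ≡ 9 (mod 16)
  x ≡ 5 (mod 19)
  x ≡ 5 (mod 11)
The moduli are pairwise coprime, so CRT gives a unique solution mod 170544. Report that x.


Product of moduli M = 17 · 3 · 16 · 19 · 11 = 170544.
Merge one congruence at a time:
  Start: x ≡ 1 (mod 17).
  Combine with x ≡ 1 (mod 3); new modulus lcm = 51.
    Write x = 1 + 17·t and substitute into x ≡ 1 (mod 3): 17·t ≡ 1 − 1 = 0 (mod 3).
    Reduce coefficients mod 3: 2·t ≡ 0 (mod 3).
    The inverse of 2 mod 3 is 2 (since 2·2 = 4 = 1·3 + 1), so t ≡ 2·0 = 0 ≡ 0 (mod 3).
    Then x = 1 + 17·0 = 1, valid modulo lcm(17, 3) = 51: x ≡ 1 (mod 51).
  Combine with x ≡ 9 (mod 16); new modulus lcm = 816.
    Write x = 1 + 51·t and substitute into x ≡ 9 (mod 16): 51·t ≡ 9 − 1 = 8 (mod 16).
    Reduce coefficients mod 16: 3·t ≡ 8 (mod 16).
    The inverse of 3 mod 16 is 11 (since 3·11 = 33 = 2·16 + 1), so t ≡ 11·8 = 88 ≡ 8 (mod 16).
    Then x = 1 + 51·8 = 409, valid modulo lcm(51, 16) = 816: x ≡ 409 (mod 816).
  Combine with x ≡ 5 (mod 19); new modulus lcm = 15504.
    Write x = 409 + 816·t and substitute into x ≡ 5 (mod 19): 816·t ≡ 5 − 409 = -404 (mod 19).
    Reduce coefficients mod 19: 18·t ≡ 14 (mod 19).
    The inverse of 18 mod 19 is 18 (since 18·18 = 324 = 17·19 + 1), so t ≡ 18·14 = 252 ≡ 5 (mod 19).
    Then x = 409 + 816·5 = 4489, valid modulo lcm(816, 19) = 15504: x ≡ 4489 (mod 15504).
  Combine with x ≡ 5 (mod 11); new modulus lcm = 170544.
    Write x = 4489 + 15504·t and substitute into x ≡ 5 (mod 11): 15504·t ≡ 5 − 4489 = -4484 (mod 11).
    Reduce coefficients mod 11: 5·t ≡ 4 (mod 11).
    The inverse of 5 mod 11 is 9 (since 5·9 = 45 = 4·11 + 1), so t ≡ 9·4 = 36 ≡ 3 (mod 11).
    Then x = 4489 + 15504·3 = 51001, valid modulo lcm(15504, 11) = 170544: x ≡ 51001 (mod 170544).
Verify against each original: 51001 mod 17 = 1, 51001 mod 3 = 1, 51001 mod 16 = 9, 51001 mod 19 = 5, 51001 mod 11 = 5.

x ≡ 51001 (mod 170544).


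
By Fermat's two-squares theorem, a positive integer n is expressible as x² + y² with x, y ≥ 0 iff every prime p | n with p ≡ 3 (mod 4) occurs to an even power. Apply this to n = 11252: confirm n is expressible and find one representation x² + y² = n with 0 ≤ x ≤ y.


Step 1: Factor n = 11252 = 2^2 · 29 · 97.
Step 2: Check the mod-4 condition on each prime factor: 2 = 2 (special); 29 ≡ 1 (mod 4), exponent 1; 97 ≡ 1 (mod 4), exponent 1.
All primes ≡ 3 (mod 4) appear to even exponent (or don't appear), so by the two-squares theorem n IS expressible as a sum of two squares.
Step 3: Build a representation. Group n = k² · m with k = 2 and m = 29 · 97 = 2813 (a product of primes ≡ 1 (mod 4)); a representation of m scales to one of n via (k·x)² + (k·y)² = k²(x² + y²). Each prime p ≡ 1 (mod 4) is itself a sum of two squares; find a² by testing p − a² for a perfect square:
  29: 29 − 1² = 28, 29 − 2² = 25 = 5² ⇒ 29 = 2² + 5².
  97: 97 − 1² = 96, 97 − 2² = 93, 97 − 3² = 88, 97 − 4² = 81 = 9² ⇒ 97 = 4² + 9².
  Combine using the Brahmagupta–Fibonacci identity (a² + b²)(c² + d²) = (ac − bd)² + (ad + bc)² = (ac + bd)² + (ad − bc)²:
  29 · 97 = 2813: from (2² + 5²)(4² + 9²), take (2·4 − 5·9, 2·9 + 5·4) = (8 − 45, 18 + 20) = (-37, 38); dropping signs (only squares matter) gives (37, 38); check 37² + 38² = 1369 + 1444 = 2813 ✓.
  Scale by k = 2: (2·37, 2·38) = (74, 76).
Step 4: Order so x ≤ y and verify: 74² + 76² = 5476 + 5776 = 11252 = n. ✓

n = 11252 = 74² + 76² (one valid representation with x ≤ y).


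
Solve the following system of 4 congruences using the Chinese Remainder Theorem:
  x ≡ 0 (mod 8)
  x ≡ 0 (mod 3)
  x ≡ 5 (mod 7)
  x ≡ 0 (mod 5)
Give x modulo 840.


Product of moduli M = 8 · 3 · 7 · 5 = 840.
Merge one congruence at a time:
  Start: x ≡ 0 (mod 8).
  Combine with x ≡ 0 (mod 3); new modulus lcm = 24.
    Write x = 0 + 8·t and substitute into x ≡ 0 (mod 3): 8·t ≡ 0 − 0 = 0 (mod 3).
    Reduce coefficients mod 3: 2·t ≡ 0 (mod 3).
    The inverse of 2 mod 3 is 2 (since 2·2 = 4 = 1·3 + 1), so t ≡ 2·0 = 0 ≡ 0 (mod 3).
    Then x = 0 + 8·0 = 0, valid modulo lcm(8, 3) = 24: x ≡ 0 (mod 24).
  Combine with x ≡ 5 (mod 7); new modulus lcm = 168.
    Write x = 0 + 24·t and substitute into x ≡ 5 (mod 7): 24·t ≡ 5 − 0 = 5 (mod 7).
    Reduce coefficients mod 7: 3·t ≡ 5 (mod 7).
    The inverse of 3 mod 7 is 5 (since 3·5 = 15 = 2·7 + 1), so t ≡ 5·5 = 25 ≡ 4 (mod 7).
    Then x = 0 + 24·4 = 96, valid modulo lcm(24, 7) = 168: x ≡ 96 (mod 168).
  Combine with x ≡ 0 (mod 5); new modulus lcm = 840.
    Write x = 96 + 168·t and substitute into x ≡ 0 (mod 5): 168·t ≡ 0 − 96 = -96 (mod 5).
    Reduce coefficients mod 5: 3·t ≡ 4 (mod 5).
    The inverse of 3 mod 5 is 2 (since 3·2 = 6 = 1·5 + 1), so t ≡ 2·4 = 8 ≡ 3 (mod 5).
    Then x = 96 + 168·3 = 600, valid modulo lcm(168, 5) = 840: x ≡ 600 (mod 840).
Verify against each original: 600 mod 8 = 0, 600 mod 3 = 0, 600 mod 7 = 5, 600 mod 5 = 0.

x ≡ 600 (mod 840).


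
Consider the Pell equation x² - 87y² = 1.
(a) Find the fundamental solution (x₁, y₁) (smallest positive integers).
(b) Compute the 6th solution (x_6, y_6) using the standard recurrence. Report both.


Step 1: Find the fundamental solution (x₁, y₁) of x² - 87y² = 1.
  Expand √87 as a continued fraction. a₀ = ⌊√87⌋ = 9; iterate m_{k+1} = d_k·a_k − m_k, d_{k+1} = (87 − m_{k+1}²)/d_k, a_{k+1} = ⌊(a₀ + m_{k+1})/d_{k+1}⌋ (starting m₀ = 0, d₀ = 1), with convergents p_k = a_k·p_{k-1} + p_{k-2}, q_k = a_k·q_{k-1} + q_{k-2} (p₋₁ = 1, q₋₁ = 0):
  k = 0: a₀ = 9; p₀/q₀ = 9/1; p₀² − 87·q₀² = 81 − 87 = -6.
  k = 1: m = 9, d = 6, a = ⌊(9 + 9)/6⌋ = 3; p/q = (3·9 + 1)/(3·1 + 0) = 28/3; p² − 87·q² = 784 − 783 = 1.
  The first convergent with p² − 87·q² = 1 gives the fundamental solution (x₁, y₁) = (28, 3).
Step 2: Apply the recurrence (x_{n+1}, y_{n+1}) = (x₁x_n + 87y₁y_n, x₁y_n + y₁x_n) repeatedly.
  From (x_1, y_1) = (28, 3): x_2 = 28·28 + 87·3·3 = 1567; y_2 = 28·3 + 3·28 = 168.
  From (x_2, y_2) = (1567, 168): x_3 = 28·1567 + 87·3·168 = 87724; y_3 = 28·168 + 3·1567 = 9405.
  From (x_3, y_3) = (87724, 9405): x_4 = 28·87724 + 87·3·9405 = 4910977; y_4 = 28·9405 + 3·87724 = 526512.
  From (x_4, y_4) = (4910977, 526512): x_5 = 28·4910977 + 87·3·526512 = 274926988; y_5 = 28·526512 + 3·4910977 = 29475267.
  From (x_5, y_5) = (274926988, 29475267): x_6 = 28·274926988 + 87·3·29475267 = 15391000351; y_6 = 28·29475267 + 3·274926988 = 1650088440.
Step 3: Verify x_6² - 87·y_6² = 236882891804482123201 - 236882891804482123200 = 1 (should be 1). ✓

(x_1, y_1) = (28, 3); (x_6, y_6) = (15391000351, 1650088440).


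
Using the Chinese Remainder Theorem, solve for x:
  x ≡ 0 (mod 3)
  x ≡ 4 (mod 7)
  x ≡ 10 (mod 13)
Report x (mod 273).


Moduli 3, 7, 13 are pairwise coprime; by CRT there is a unique solution modulo M = 3 · 7 · 13 = 273.
Solve pairwise, accumulating the modulus:
  Start with x ≡ 0 (mod 3).
  Combine with x ≡ 4 (mod 7): since gcd(3, 7) = 1, we get a unique residue mod 21.
    Write x = 0 + 3·t and substitute into x ≡ 4 (mod 7): 3·t ≡ 4 − 0 = 4 (mod 7).
    The inverse of 3 mod 7 is 5 (since 3·5 = 15 = 2·7 + 1), so t ≡ 5·4 = 20 ≡ 6 (mod 7).
    Then x = 0 + 3·6 = 18, valid modulo lcm(3, 7) = 21: x ≡ 18 (mod 21).
  Combine with x ≡ 10 (mod 13): since gcd(21, 13) = 1, we get a unique residue mod 273.
    Write x = 18 + 21·t and substitute into x ≡ 10 (mod 13): 21·t ≡ 10 − 18 = -8 (mod 13).
    Reduce coefficients mod 13: 8·t ≡ 5 (mod 13).
    The inverse of 8 mod 13 is 5 (since 8·5 = 40 = 3·13 + 1), so t ≡ 5·5 = 25 ≡ 12 (mod 13).
    Then x = 18 + 21·12 = 270, valid modulo lcm(21, 13) = 273: x ≡ 270 (mod 273).
Verify: 270 mod 3 = 0 ✓, 270 mod 7 = 4 ✓, 270 mod 13 = 10 ✓.

x ≡ 270 (mod 273).


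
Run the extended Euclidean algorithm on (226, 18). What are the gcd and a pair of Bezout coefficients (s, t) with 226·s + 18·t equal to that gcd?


Euclidean algorithm on (226, 18) — divide until remainder is 0:
  226 = 12 · 18 + 10
  18 = 1 · 10 + 8
  10 = 1 · 8 + 2
  8 = 4 · 2 + 0
gcd(226, 18) = 2.
Track Bezout coefficients alongside the remainders: start with r₀ = 226 = a·1 + b·0 (s = 1, t = 0) and r₁ = 18 = a·0 + b·1 (s = 0, t = 1); each new remainder r_{k+1} = r_{k-1} − q_k·r_k inherits s_{k+1} = s_{k-1} − q_k·s_k, t_{k+1} = t_{k-1} − q_k·t_k, so r_k = a·s_k + b·t_k at every step:
  q = 12: r = 10, s = 1 − 12·0 = 1, t = 0 − 12·1 = -12  (check: 226·1 + 18·(-12) = 10)
  q = 1: r = 8, s = 0 − 1·1 = -1, t = 1 − 1·(-12) = 13  (check: 226·(-1) + 18·13 = 8)
  q = 1: r = 2, s = 1 − 1·(-1) = 2, t = -12 − 1·13 = -25  (check: 226·2 + 18·(-25) = 2)
The row with r = 2 (the gcd) gives the Bezout coefficients s = 2, t = -25.
Result: 226 · (2) + 18 · (-25) = 2.

gcd(226, 18) = 2; s = 2, t = -25 (check: 226·2 + 18·(-25) = 2).
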